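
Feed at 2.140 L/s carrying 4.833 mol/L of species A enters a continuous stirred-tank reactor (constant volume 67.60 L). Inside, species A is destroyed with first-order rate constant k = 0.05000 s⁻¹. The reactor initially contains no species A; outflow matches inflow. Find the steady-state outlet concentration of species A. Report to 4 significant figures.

Species balance: V dC/dt = Q C_in − Q C − k V C.
At steady state: 0 = Q C_in − (Q + kV) C_ss, so C_ss = Q C_in/(Q + kV).
C_ss = 2.140·4.833/(2.140 + 0.05000·67.60) = 10.3426/5.52000 = 1.87366 mol/L.

1.874 mol/L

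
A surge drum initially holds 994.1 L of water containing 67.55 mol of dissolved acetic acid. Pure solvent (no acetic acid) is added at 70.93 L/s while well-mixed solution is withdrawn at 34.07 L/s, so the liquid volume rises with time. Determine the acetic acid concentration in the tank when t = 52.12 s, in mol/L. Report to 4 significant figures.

0.008572 mol/L

Let m(t) be the amount of acetic acid. Volume: V(t) = V₀ + (Q_in − Q_out) t = 994.1 + 36.8600 t; V(52.12) = 2915.24 L.
No acetic acid enters, so dm/dt = −Q_out · (m/V).
Separate: dm/m = −Q_out dt/V(t) ⇒ ln(m/m₀) = −(Q_out/(Q_in−Q_out)) ln(V/V₀).
m = m₀ (V₀/V)^(Q_out/(Q_in−Q_out)) = 67.55 × (994.1/2915.24)^(0.924308) = 24.9889 mol.
C = m/V = 24.9889/2915.24 = 0.00857181 mol/L.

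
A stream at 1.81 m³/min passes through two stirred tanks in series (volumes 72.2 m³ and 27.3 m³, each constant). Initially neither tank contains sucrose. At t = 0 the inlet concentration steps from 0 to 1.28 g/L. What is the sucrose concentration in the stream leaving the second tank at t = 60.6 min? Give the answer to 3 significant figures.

Species balance on tank i: dCᵢ/dt = (Cᵢ₋₁ − Cᵢ)/τᵢ with τᵢ = Vᵢ/Q.
τ₁ = 72.2/1.81 = 39.890 min; τ₂ = 27.3/1.81 = 15.083 min.
Solving the cascade with C₁(0)=C₂(0)=0 gives C₂(t) = C_in[1 − (τ₁ e^(−t/τ₁) − τ₂ e^(−t/τ₂))/(τ₁ − τ₂)].
At t = 60.6: e^(−t/τ₁) = 0.21889, e^(−t/τ₂) = 0.017992.
C₂ = 1.28·[1 − (39.890·0.21889 − 15.083·0.017992)/(24.807)] = 1.28·0.65896 = 0.84347 g/L.

0.843 g/L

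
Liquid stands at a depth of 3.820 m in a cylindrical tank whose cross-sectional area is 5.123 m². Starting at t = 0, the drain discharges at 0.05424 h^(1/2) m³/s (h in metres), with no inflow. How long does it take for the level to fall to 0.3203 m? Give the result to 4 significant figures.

Unsteady balance on liquid volume: A dh/dt = −0.05424 √h.
This is separable: 2 d(√h)/dt = −0.05424/A, so √h = √h₀ − (0.05424/(2A)) t.
t = 2A(√h₀ − √h)/0.05424 = 2·5.123·(√3.820 − √0.3203)/0.05424
  = 10.2460 × (1.95448 − 0.565951) / 0.05424 = 262.295 s.

262.3 s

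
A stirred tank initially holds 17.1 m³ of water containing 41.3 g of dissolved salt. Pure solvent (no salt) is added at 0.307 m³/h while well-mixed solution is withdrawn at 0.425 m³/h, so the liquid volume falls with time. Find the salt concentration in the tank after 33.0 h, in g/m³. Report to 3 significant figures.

1.23 g/m³

Let m(t) be the amount of salt. Volume: V(t) = V₀ + (Q_in − Q_out) t = 17.1 − 0.11800 t; V(33.0) = 13.206 m³.
Species balance (pure solvent in): dm/dt = −Q_out · m/V(t).
dm/m = −Q_out dt/(V₀ − 0.11800 t); integrating gives ln(m/m₀) = −(Q_out/(Q_in−Q_out)) ln(V/V₀).
m = m₀ (V₀/V)^(Q_out/(Q_in−Q_out)) = 41.3 × (17.1/13.206)^(-3.6017) = 16.284 g.
C = m/V = 16.284/13.206 = 1.2330 g/m³.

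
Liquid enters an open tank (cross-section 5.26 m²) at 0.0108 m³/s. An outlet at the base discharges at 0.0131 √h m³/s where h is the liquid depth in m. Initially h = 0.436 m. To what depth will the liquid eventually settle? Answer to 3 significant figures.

A dh/dt = Q_in − 0.0131 √h. Steady state requires inflow = outflow:
Q_in = 0.0131 √h_ss ⇒ √h_ss = 0.0108/0.0131 = 0.82443.
h_ss = 0.82443² = 0.67968 m. (Since h₀ = 0.436 m < h_ss, the level will rise toward this value.)

0.680 m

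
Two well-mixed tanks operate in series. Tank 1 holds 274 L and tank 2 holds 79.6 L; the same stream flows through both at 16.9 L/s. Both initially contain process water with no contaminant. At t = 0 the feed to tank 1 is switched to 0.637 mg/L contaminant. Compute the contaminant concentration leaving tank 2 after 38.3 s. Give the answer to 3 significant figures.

Time constants: τᵢ = Vᵢ/Q for each well-mixed tank.
τ₁ = 274/16.9 = 16.213 s; τ₂ = 79.6/16.9 = 4.7101 s.
Solving the cascade with C₁(0)=C₂(0)=0 gives C₂(t) = C_in[1 − (τ₁ e^(−t/τ₁) − τ₂ e^(−t/τ₂))/(τ₁ − τ₂)].
At t = 38.3: e^(−t/τ₁) = 0.094203, e^(−t/τ₂) = 0.00029412.
C₂ = 0.637·[1 − (16.213·0.094203 − 4.7101·0.00029412)/(11.503)] = 0.637·0.86734 = 0.55250 mg/L.

0.552 mg/L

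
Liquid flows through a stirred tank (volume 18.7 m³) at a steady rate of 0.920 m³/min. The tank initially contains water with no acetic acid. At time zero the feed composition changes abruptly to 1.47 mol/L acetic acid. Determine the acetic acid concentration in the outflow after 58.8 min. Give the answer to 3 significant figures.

1.39 mol/L

Transient balance on the dissolved component: V dC/dt = Q(C_in − C).
Rewrite as dC/dt + C/τ = C_in/τ, τ = V/Q = 20.326 min.
Integrating: C(t) = C_in + (C₀ − C_in) e^(−t/τ).
C(58.8) = 1.47 + (0 − 1.47)·e^(−58.8/20.326) = 1.47 + (-1.4700)·0.055419 = 1.3885 mol/L.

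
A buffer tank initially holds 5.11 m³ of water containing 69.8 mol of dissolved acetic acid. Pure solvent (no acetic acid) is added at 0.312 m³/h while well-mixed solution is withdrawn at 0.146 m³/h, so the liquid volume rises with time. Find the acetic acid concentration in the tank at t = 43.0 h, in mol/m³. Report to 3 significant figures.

Let m(t) be the amount of acetic acid. Volume: V(t) = V₀ + (Q_in − Q_out) t = 5.11 + 0.16600 t; V(43.0) = 12.248 m³.
No acetic acid enters, so dm/dt = −Q_out · (m/V).
dm/m = −Q_out dt/(V₀ + 0.16600 t); integrating gives ln(m/m₀) = −(Q_out/(Q_in−Q_out)) ln(V/V₀).
m = m₀ (V₀/V)^(Q_out/(Q_in−Q_out)) = 69.8 × (5.11/12.248)^(0.87952) = 32.356 mol.
C = m/V = 32.356/12.248 = 2.6417 mol/m³.

2.64 mol/m³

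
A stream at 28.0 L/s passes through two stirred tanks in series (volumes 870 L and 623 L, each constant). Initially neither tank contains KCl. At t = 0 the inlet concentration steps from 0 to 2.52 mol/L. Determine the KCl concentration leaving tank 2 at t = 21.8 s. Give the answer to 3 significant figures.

Each tank obeys Vᵢ dCᵢ/dt = Q(Cᵢ₋₁ − Cᵢ), so τᵢ = Vᵢ/Q.
τ₁ = 870/28.0 = 31.071 s; τ₂ = 623/28.0 = 22.250 s.
Solving the cascade with C₁(0)=C₂(0)=0 gives C₂(t) = C_in[1 − (τ₁ e^(−t/τ₁) − τ₂ e^(−t/τ₂))/(τ₁ − τ₂)].
At t = 21.8: e^(−t/τ₁) = 0.49579, e^(−t/τ₂) = 0.37540.
C₂ = 2.52·[1 − (31.071·0.49579 − 22.250·0.37540)/(8.8214)] = 2.52·0.20055 = 0.50540 mol/L.

0.505 mol/L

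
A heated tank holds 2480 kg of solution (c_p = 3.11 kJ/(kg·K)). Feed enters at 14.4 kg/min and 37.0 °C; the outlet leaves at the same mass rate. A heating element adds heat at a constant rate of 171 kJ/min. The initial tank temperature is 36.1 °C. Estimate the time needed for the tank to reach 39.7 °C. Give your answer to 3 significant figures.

Unsteady energy balance on the tank contents: M c_p dT/dt = ṁ c_p (T_in − T) + 171.
τ = M/ṁ = 172.22 min; T_ss = T_in + Q̇/(ṁ c_p) = 40.818 °C.
T(t) = T_ss + (T₀ − T_ss) e^(−t/τ). Set T = 39.7:
e^(−t/τ) = (39.7 − 40.818)/(36.1 − 40.818) = 0.23702
t = −172.22 · ln(0.23702) = 247.93 min.

248 min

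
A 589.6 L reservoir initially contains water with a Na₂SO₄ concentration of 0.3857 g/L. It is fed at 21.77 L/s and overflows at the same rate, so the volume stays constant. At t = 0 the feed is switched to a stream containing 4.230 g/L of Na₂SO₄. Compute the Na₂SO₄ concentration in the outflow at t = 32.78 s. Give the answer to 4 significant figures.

Species balance on the tank: V dC/dt = Q(C_in − C).
So dC/dt = (C_in − C)/τ with τ = V/Q = 589.6/21.77 = 27.0831 s.
Solution: C(t) = C_in + (C₀ − C_in) e^(−t/τ).
C(32.78) = 4.230 + (0.3857 − 4.230)·e^(−32.78/27.0831) = 4.230 + (-3.84430)·0.298094 = 3.08404 g/L.

3.084 g/L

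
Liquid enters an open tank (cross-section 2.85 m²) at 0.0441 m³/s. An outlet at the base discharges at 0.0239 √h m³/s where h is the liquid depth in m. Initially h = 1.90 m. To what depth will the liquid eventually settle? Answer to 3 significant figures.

3.40 m

Level balance: A dh/dt = 0.0441 − 0.0239 √h. Setting dh/dt = 0:
Q_in = 0.0239 √h_ss ⇒ √h_ss = 0.0441/0.0239 = 1.8452.
h_ss = 1.8452² = 3.4047 m. (Since h₀ = 1.90 m < h_ss, the level will rise toward this value.)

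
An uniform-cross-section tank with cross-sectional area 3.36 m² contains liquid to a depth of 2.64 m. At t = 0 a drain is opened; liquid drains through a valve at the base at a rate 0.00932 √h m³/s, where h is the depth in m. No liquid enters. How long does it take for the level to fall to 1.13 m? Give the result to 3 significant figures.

405 s

Accumulation of liquid (constant cross-section A): A dh/dt = −0.00932 √h.
∫ h^(−1/2) dh = −(0.00932/A) ∫ dt, giving 2√h = 2√h₀ − (0.00932/A) t.
t = 2A(√h₀ − √h)/0.00932 = 2·3.36·(√2.64 − √1.13)/0.00932
  = 6.7200 × (1.6248 − 1.0630) / 0.00932 = 405.07 s.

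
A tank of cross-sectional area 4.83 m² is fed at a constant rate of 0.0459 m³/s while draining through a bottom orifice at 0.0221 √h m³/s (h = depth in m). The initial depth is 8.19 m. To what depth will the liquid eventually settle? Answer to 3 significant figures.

Level balance: A dh/dt = 0.0459 − 0.0221 √h. Setting dh/dt = 0:
Q_in = 0.0221 √h_ss ⇒ √h_ss = 0.0459/0.0221 = 2.0769.
h_ss = 2.0769² = 4.3136 m. (Since h₀ = 8.19 m > h_ss, the level will fall toward this value.)

4.31 m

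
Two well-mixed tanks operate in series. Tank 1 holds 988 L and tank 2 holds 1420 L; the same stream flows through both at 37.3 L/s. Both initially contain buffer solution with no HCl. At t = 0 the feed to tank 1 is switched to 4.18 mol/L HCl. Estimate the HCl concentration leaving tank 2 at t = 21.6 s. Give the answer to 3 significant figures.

0.619 mol/L

Each tank obeys Vᵢ dCᵢ/dt = Q(Cᵢ₋₁ − Cᵢ), so τᵢ = Vᵢ/Q.
τ₁ = 988/37.3 = 26.488 s; τ₂ = 1420/37.3 = 38.070 s.
Solving the cascade with C₁(0)=C₂(0)=0 gives C₂(t) = C_in[1 − (τ₁ e^(−t/τ₁) − τ₂ e^(−t/τ₂))/(τ₁ − τ₂)].
At t = 21.6: e^(−t/τ₁) = 0.44243, e^(−t/τ₂) = 0.56701.
C₂ = 4.18·[1 − (26.488·0.44243 − 38.070·0.56701)/(-11.582)] = 4.18·0.14808 = 0.61898 mol/L.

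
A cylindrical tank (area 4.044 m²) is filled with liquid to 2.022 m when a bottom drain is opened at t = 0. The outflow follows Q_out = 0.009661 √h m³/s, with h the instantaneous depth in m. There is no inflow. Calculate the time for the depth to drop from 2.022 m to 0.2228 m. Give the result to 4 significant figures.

795.3 s

Accumulation of liquid (constant cross-section A): A dh/dt = −0.009661 √h.
∫ h^(−1/2) dh = −(0.009661/A) ∫ dt, giving 2√h = 2√h₀ − (0.009661/A) t.
t = 2A(√h₀ − √h)/0.009661 = 2·4.044·(√2.022 − √0.2228)/0.009661
  = 8.08800 × (1.42197 − 0.472017) / 0.009661 = 795.282 s.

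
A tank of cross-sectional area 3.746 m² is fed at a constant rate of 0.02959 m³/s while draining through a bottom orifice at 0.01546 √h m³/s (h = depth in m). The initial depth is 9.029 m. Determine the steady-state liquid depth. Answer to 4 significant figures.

3.663 m

Mass balance (ρ constant): A dh/dt = Q_in − 0.01546 √h. At steady state dh/dt = 0:
Q_in = 0.01546 √h_ss ⇒ √h_ss = 0.02959/0.01546 = 1.91397.
h_ss = 1.91397² = 3.66329 m. (Since h₀ = 9.029 m > h_ss, the level will fall toward this value.)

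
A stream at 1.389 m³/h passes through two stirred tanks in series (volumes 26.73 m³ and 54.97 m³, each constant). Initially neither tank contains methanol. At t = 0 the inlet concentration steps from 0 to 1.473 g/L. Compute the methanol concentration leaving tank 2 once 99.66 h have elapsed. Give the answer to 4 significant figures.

1.250 g/L

Species balance on tank i: dCᵢ/dt = (Cᵢ₋₁ − Cᵢ)/τᵢ with τᵢ = Vᵢ/Q.
τ₁ = 26.73/1.389 = 19.2441 h; τ₂ = 54.97/1.389 = 39.5752 h.
Tank 1: C₁ = C_in(1 − e^(−t/τ₁)). Tank 2 (τ₁ ≠ τ₂): C₂ = C_in[1 − (τ₁ e^(−t/τ₁) − τ₂ e^(−t/τ₂))/(τ₁ − τ₂)].
At t = 99.66: e^(−t/τ₁) = 0.00563510, e^(−t/τ₂) = 0.0806012.
C₂ = 1.473·[1 − (19.2441·0.00563510 − 39.5752·0.0806012)/(-20.3312)] = 1.473·0.848441 = 1.24975 g/L.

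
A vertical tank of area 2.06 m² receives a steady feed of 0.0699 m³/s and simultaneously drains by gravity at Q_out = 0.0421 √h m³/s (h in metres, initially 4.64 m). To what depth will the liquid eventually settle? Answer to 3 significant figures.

A dh/dt = Q_in − 0.0421 √h. Steady state requires inflow = outflow:
Q_in = 0.0421 √h_ss ⇒ √h_ss = 0.0699/0.0421 = 1.6603.
h_ss = 1.6603² = 2.7567 m. (Since h₀ = 4.64 m > h_ss, the level will fall toward this value.)

2.76 m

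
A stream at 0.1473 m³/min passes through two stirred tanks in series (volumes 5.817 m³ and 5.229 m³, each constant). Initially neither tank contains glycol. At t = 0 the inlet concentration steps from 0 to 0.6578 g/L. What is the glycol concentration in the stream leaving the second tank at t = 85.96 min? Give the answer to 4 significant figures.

0.4392 g/L

Species balance on tank i: dCᵢ/dt = (Cᵢ₋₁ − Cᵢ)/τᵢ with τᵢ = Vᵢ/Q.
τ₁ = 5.817/0.1473 = 39.4908 min; τ₂ = 5.229/0.1473 = 35.4990 min.
Solving the cascade with C₁(0)=C₂(0)=0 gives C₂(t) = C_in[1 − (τ₁ e^(−t/τ₁) − τ₂ e^(−t/τ₂))/(τ₁ − τ₂)].
At t = 85.96: e^(−t/τ₁) = 0.113414, e^(−t/τ₂) = 0.0887903.
C₂ = 0.6578·[1 − (39.4908·0.113414 − 35.4990·0.0887903)/(3.99185)] = 0.6578·0.667608 = 0.439152 g/L.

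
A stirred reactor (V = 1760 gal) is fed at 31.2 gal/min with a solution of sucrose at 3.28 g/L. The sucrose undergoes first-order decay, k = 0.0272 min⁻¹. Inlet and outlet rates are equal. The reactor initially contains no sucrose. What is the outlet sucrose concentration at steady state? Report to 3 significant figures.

1.29 g/L

Species balance: V dC/dt = Q C_in − Q C − k V C.
Steady state (dC/dt = 0): C_ss = Q C_in/(Q + kV) = C_in/(1 + kV/Q).
C_ss = 31.2·3.28/(31.2 + 0.0272·1760) = 102.34/79.072 = 1.2942 g/L.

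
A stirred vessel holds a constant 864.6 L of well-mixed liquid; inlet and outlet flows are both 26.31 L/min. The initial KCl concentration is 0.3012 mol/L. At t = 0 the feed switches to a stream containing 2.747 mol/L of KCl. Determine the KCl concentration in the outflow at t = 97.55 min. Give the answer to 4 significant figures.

Unsteady species balance (constant V, well mixed): V dC/dt = Q(C_in − C).
So dC/dt = (C_in − C)/τ with τ = V/Q = 864.6/26.31 = 32.8620 min.
Solution: C(t) = C_in + (C₀ − C_in) e^(−t/τ).
C(97.55) = 2.747 + (0.3012 − 2.747)·e^(−97.55/32.8620) = 2.747 + (-2.44580)·0.0513818 = 2.62133 mol/L.

2.621 mol/L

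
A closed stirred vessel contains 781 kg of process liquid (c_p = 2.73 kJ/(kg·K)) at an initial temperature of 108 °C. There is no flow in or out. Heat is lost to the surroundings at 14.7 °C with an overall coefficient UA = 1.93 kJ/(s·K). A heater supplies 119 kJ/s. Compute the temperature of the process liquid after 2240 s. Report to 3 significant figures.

80.5 °C

M c_p dT/dt = −UA(T − T_amb) + Q̇.
dT/dt = (T_ss − T)/τ with T_ss = T_amb + Q̇/UA = 14.7 + 119/1.93 = 76.358 °C, τ = M c_p/UA = 781·2.73/1.93 = 1104.7 s.
T approaches T_ss exponentially: T(t) = T_ss + (T₀ − T_ss) e^(−t/τ).
T(2240) = 76.358 + (31.642)·0.13165 = 80.524 °C.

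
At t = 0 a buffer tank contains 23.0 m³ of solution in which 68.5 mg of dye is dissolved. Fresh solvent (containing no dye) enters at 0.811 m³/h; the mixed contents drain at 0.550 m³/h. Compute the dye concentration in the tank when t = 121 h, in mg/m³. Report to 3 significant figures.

0.203 mg/m³

Let m(t) be the amount of dye. Volume: V(t) = V₀ + (Q_in − Q_out) t = 23.0 + 0.26100 t; V(121) = 54.581 m³.
Solute balance: dm/dt = 0 − Q_out C = −Q_out m/V(t).
Separate: dm/m = −Q_out dt/V(t) ⇒ ln(m/m₀) = −(Q_out/(Q_in−Q_out)) ln(V/V₀).
m = m₀ (V₀/V)^(Q_out/(Q_in−Q_out)) = 68.5 × (23.0/54.581)^(2.1073) = 11.087 mg.
C = m/V = 11.087/54.581 = 0.20312 mg/m³.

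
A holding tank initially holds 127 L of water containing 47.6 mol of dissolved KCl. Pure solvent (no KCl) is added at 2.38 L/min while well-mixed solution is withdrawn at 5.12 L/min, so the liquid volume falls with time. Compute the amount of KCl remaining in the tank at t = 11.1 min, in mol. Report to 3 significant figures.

28.5 mol

Let m(t) be the amount of KCl. Volume: V(t) = V₀ + (Q_in − Q_out) t = 127 − 2.7400 t; V(11.1) = 96.586 L.
Species balance (pure solvent in): dm/dt = −Q_out · m/V(t).
Separate: dm/m = −Q_out dt/V(t) ⇒ ln(m/m₀) = −(Q_out/(Q_in−Q_out)) ln(V/V₀).
m = m₀ (V₀/V)^(Q_out/(Q_in−Q_out)) = 47.6 × (127/96.586)^(-1.8686) = 28.540 mol.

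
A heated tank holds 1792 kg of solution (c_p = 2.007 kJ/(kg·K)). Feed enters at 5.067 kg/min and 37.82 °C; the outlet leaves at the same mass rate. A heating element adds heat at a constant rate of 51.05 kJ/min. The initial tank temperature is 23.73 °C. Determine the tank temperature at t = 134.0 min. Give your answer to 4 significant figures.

29.76 °C

Unsteady energy balance on the tank contents: M c_p dT/dt = ṁ c_p (T_in − T) + 51.05.
Rearrange: dT/dt = (T_ss − T)/τ with τ = M/ṁ = 353.661 min and T_ss = T_in + Q̇/(ṁ c_p) = 42.8399 °C.
This is linear first-order; T(t) = T_ss + (T₀ − T_ss) e^(−t/τ).
T(134.0) = 42.8399 + (-19.1099)·e^(−134.0/353.661) = 42.8399 + (-19.1099)·0.684618 = 29.7569 °C.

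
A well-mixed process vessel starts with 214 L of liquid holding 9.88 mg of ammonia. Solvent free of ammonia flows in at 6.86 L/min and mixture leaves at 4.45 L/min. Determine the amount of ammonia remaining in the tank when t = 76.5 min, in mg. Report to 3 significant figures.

Total volume: dV/dt = Q_in − Q_out = 2.4100 L/min, so V(t) = 214 + 2.4100 t and V(76.5) = 398.37 L.
No ammonia enters, so dm/dt = −Q_out · (m/V).
dm/m = −Q_out dt/(V₀ + 2.4100 t); integrating gives ln(m/m₀) = −(Q_out/(Q_in−Q_out)) ln(V/V₀).
m = m₀ (V₀/V)^(Q_out/(Q_in−Q_out)) = 9.88 × (214/398.37)^(1.8465) = 3.1366 mg.

3.14 mg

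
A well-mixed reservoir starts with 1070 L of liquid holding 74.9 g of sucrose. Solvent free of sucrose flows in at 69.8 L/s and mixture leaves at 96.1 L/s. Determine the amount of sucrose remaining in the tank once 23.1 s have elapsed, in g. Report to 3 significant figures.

3.49 g

Total volume: dV/dt = Q_in − Q_out = -26.300 L/s, so V(t) = 1070 − 26.300 t and V(23.1) = 462.47 L.
Solute balance: dm/dt = 0 − Q_out C = −Q_out m/V(t).
dm/m = −Q_out dt/(V₀ − 26.300 t); integrating gives ln(m/m₀) = −(Q_out/(Q_in−Q_out)) ln(V/V₀).
m = m₀ (V₀/V)^(Q_out/(Q_in−Q_out)) = 74.9 × (1070/462.47)^(-3.6540) = 3.4941 g.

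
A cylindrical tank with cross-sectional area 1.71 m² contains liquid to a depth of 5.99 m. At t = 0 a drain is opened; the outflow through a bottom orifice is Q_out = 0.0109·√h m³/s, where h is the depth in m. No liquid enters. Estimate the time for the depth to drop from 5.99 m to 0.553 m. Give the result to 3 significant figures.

A dh/dt = −Q_out = −0.0109 √h.
∫ h^(−1/2) dh = −(0.0109/A) ∫ dt, giving 2√h = 2√h₀ − (0.0109/A) t.
t = 2A(√h₀ − √h)/0.0109 = 2·1.71·(√5.99 − √0.553)/0.0109
  = 3.4200 × (2.4474 − 0.74364) / 0.0109 = 534.59 s.

535 s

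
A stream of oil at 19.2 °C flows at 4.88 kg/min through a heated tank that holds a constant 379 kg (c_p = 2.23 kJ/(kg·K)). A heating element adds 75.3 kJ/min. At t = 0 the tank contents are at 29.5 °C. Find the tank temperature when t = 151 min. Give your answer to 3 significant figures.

26.6 °C

M c_p dT/dt = ṁ c_p (T_in − T) + Q̇.
Rearrange: dT/dt = (T_ss − T)/τ with τ = M/ṁ = 77.664 min and T_ss = T_in + Q̇/(ṁ c_p) = 26.119 °C.
This is linear first-order; T(t) = T_ss + (T₀ − T_ss) e^(−t/τ).
T(151) = 26.119 + (3.3806)·e^(−151/77.664) = 26.119 + (3.3806)·0.14309 = 26.603 °C.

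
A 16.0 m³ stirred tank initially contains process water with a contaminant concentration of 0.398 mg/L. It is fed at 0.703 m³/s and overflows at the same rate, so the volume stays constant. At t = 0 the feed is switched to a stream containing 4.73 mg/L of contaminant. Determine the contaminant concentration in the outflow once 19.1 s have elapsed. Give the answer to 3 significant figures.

Species balance on the tank: V dC/dt = Q(C_in − C).
Time constant τ = V/Q = 16.0/0.703 = 22.760 s.
Solution: C(t) = C_in + (C₀ − C_in) e^(−t/τ).
C(19.1) = 4.73 + (0.398 − 4.73)·e^(−19.1/22.760) = 4.73 + (-4.3320)·0.43205 = 2.8583 mg/L.

2.86 mg/L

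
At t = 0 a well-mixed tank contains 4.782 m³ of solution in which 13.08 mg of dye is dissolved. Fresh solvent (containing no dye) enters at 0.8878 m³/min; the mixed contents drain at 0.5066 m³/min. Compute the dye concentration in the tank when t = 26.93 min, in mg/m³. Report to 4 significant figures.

Let m(t) be the amount of dye. Volume: V(t) = V₀ + (Q_in − Q_out) t = 4.782 + 0.381200 t; V(26.93) = 15.0477 m³.
No dye enters, so dm/dt = −Q_out · (m/V).
dm/m = −Q_out dt/(V₀ + 0.381200 t); integrating gives ln(m/m₀) = −(Q_out/(Q_in−Q_out)) ln(V/V₀).
m = m₀ (V₀/V)^(Q_out/(Q_in−Q_out)) = 13.08 × (4.782/15.0477)^(1.32896) = 2.85082 mg.
C = m/V = 2.85082/15.0477 = 0.189452 mg/m³.

0.1895 mg/m³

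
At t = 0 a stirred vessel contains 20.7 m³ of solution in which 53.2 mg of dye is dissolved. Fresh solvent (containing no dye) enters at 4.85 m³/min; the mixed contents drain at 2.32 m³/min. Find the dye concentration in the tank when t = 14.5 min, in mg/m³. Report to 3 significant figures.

Total volume: dV/dt = Q_in − Q_out = 2.5300 m³/min, so V(t) = 20.7 + 2.5300 t and V(14.5) = 57.385 m³.
Solute balance: dm/dt = 0 − Q_out C = −Q_out m/V(t).
dm/m = −Q_out dt/(V₀ + 2.5300 t); integrating gives ln(m/m₀) = −(Q_out/(Q_in−Q_out)) ln(V/V₀).
m = m₀ (V₀/V)^(Q_out/(Q_in−Q_out)) = 53.2 × (20.7/57.385)^(0.91700) = 20.885 mg.
C = m/V = 20.885/57.385 = 0.36395 mg/m³.

0.364 mg/m³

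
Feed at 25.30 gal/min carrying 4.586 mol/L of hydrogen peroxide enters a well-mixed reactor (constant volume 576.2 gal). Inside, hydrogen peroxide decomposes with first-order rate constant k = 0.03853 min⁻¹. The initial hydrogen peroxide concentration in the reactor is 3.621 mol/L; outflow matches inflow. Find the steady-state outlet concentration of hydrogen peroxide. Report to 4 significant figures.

2.443 mol/L

V dC/dt = Q(C_in − C) − k V C.
Steady state (dC/dt = 0): C_ss = Q C_in/(Q + kV) = C_in/(1 + kV/Q).
C_ss = 25.30·4.586/(25.30 + 0.03853·576.2) = 116.026/47.5010 = 2.44260 mol/L.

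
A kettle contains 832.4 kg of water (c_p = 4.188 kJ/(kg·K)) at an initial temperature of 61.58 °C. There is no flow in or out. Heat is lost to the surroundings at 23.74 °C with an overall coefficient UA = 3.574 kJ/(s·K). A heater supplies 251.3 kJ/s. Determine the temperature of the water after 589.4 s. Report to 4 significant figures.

76.31 °C

M c_p dT/dt = −UA(T − T_amb) + Q̇.
dT/dt = (T_ss − T)/τ with T_ss = T_amb + Q̇/UA = 23.74 + 251.3/3.574 = 94.0534 °C, τ = M c_p/UA = 832.4·4.188/3.574 = 975.403 s.
This is linear first-order; T(t) = T_ss + (T₀ − T_ss) e^(−t/τ).
T(589.4) = 94.0534 + (-32.4734)·0.546477 = 76.3074 °C.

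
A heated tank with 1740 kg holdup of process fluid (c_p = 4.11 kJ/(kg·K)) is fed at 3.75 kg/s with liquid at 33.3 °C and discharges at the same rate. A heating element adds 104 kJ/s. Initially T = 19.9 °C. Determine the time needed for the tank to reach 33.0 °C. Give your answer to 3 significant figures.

487 s

Unsteady energy balance on the tank contents: M c_p dT/dt = ṁ c_p (T_in − T) + 104.
τ = M/ṁ = 464.00 s; T_ss = T_in + Q̇/(ṁ c_p) = 40.048 °C.
T(t) = T_ss + (T₀ − T_ss) e^(−t/τ). Set T = 33.0:
e^(−t/τ) = (33.0 − 40.048)/(19.9 − 40.048) = 0.34980
t = −464.00 · ln(0.34980) = 487.38 s.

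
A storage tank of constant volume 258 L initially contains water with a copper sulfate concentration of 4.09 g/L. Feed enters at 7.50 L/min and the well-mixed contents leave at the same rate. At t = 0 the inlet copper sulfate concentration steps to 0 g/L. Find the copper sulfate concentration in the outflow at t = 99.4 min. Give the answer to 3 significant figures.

Mass balance on the solute (V constant): V dC/dt = Q(C_in − C).
So dC/dt = (C_in − C)/τ with τ = V/Q = 258/7.50 = 34.400 min.
Integrating: C(t) = C_in + (C₀ − C_in) e^(−t/τ).
C(99.4) = 0 + (4.09 − 0)·e^(−99.4/34.400) = 0 + (4.0900)·0.055602 = 0.22741 g/L.

0.227 g/L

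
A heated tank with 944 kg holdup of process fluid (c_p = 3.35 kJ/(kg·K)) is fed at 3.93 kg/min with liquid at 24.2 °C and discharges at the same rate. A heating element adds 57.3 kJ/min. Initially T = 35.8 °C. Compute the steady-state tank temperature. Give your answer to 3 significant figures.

M c_p dT/dt = ṁ c_p (T_in − T) + Q̇.
At steady state dT/dt = 0 ⇒ T_ss = T_in + Q̇/(ṁ c_p) = 24.2 + 57.3/(3.93·3.35) = 28.552 °C.

28.6 °C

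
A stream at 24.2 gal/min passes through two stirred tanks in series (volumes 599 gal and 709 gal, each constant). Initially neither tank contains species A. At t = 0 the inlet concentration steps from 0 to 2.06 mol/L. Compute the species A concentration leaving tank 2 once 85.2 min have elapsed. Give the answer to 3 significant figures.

Species balance on tank i: dCᵢ/dt = (Cᵢ₋₁ − Cᵢ)/τᵢ with τᵢ = Vᵢ/Q.
τ₁ = 599/24.2 = 24.752 min; τ₂ = 709/24.2 = 29.298 min.
Tank 1: C₁ = C_in(1 − e^(−t/τ₁)). Tank 2 (τ₁ ≠ τ₂): C₂ = C_in[1 − (τ₁ e^(−t/τ₁) − τ₂ e^(−t/τ₂))/(τ₁ − τ₂)].
At t = 85.2: e^(−t/τ₁) = 0.031996, e^(−t/τ₂) = 0.054580.
C₂ = 2.06·[1 − (24.752·0.031996 − 29.298·0.054580)/(-4.5455)] = 2.06·0.82244 = 1.6942 mol/L.

1.69 mol/L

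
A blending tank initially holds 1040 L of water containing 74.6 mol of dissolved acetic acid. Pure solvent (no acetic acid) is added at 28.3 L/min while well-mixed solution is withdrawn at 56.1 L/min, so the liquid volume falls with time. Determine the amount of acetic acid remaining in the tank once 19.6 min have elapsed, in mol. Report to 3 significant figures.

Total volume: dV/dt = Q_in − Q_out = -27.800 L/min, so V(t) = 1040 − 27.800 t and V(19.6) = 495.12 L.
No acetic acid enters, so dm/dt = −Q_out · (m/V).
Separate: dm/m = −Q_out dt/V(t) ⇒ ln(m/m₀) = −(Q_out/(Q_in−Q_out)) ln(V/V₀).
m = m₀ (V₀/V)^(Q_out/(Q_in−Q_out)) = 74.6 × (1040/495.12)^(-2.0180) = 16.684 mol.

16.7 mol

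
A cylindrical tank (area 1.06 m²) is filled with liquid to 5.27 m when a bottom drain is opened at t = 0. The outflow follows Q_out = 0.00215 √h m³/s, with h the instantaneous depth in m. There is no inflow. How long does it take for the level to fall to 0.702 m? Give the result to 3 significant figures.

With no inflow, A dh/dt = −0.00215 √h.
Separate and integrate: 2(√h − √h₀) = −(0.00215/A) t.
t = 2A(√h₀ − √h)/0.00215 = 2·1.06·(√5.27 − √0.702)/0.00215
  = 2.1200 × (2.2956 − 0.83785) / 0.00215 = 1437.5 s.

1440 s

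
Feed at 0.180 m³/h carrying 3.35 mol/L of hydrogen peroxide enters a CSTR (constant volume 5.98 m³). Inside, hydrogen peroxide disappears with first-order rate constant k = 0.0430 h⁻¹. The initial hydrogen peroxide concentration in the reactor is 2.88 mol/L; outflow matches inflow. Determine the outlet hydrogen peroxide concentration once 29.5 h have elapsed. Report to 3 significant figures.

Species balance: V dC/dt = Q C_in − Q C − k V C.
This is linear with rate a = Q/V + k = 0.073100 h⁻¹.
C_ss = Q C_in/(Q + kV) = 1.3794 mol/L; C(t) = C_ss + (C₀ − C_ss) e^(−a t).
C(29.5) = 1.3794 + (1.5006)·e^(−0.073100·29.5) = 1.3794 + (1.5006)·0.11573 = 1.5531 mol/L.

1.55 mol/L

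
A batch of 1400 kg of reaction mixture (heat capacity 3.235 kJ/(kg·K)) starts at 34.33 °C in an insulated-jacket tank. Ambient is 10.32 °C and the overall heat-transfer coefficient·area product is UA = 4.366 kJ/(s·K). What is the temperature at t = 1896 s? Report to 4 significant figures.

14.18 °C

Lumped-capacitance energy balance: M c_p dT/dt = UA(T_amb − T).
dT/dt = (T_ss − T)/τ with T_ss = T_amb = 10.3200 °C, τ = M c_p/UA = 1400·3.235/4.366 = 1037.33 s.
T approaches T_ss exponentially: T(t) = T_ss + (T₀ − T_ss) e^(−t/τ).
T(1896) = 10.3200 + (24.0100)·0.160773 = 14.1802 °C.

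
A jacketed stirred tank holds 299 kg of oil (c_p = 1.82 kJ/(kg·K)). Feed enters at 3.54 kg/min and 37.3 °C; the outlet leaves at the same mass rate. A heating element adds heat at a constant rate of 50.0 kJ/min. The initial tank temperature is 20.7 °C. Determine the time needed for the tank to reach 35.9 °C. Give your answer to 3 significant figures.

M c_p dT/dt = ṁ c_p (T_in − T) + Q̇.
τ = M/ṁ = 84.463 min; T_ss = T_in + Q̇/(ṁ c_p) = 45.061 °C.
T(t) = T_ss + (T₀ − T_ss) e^(−t/τ). Set T = 35.9:
e^(−t/τ) = (35.9 − 45.061)/(20.7 − 45.061) = 0.37604
t = −84.463 · ln(0.37604) = 82.610 min.

82.6 min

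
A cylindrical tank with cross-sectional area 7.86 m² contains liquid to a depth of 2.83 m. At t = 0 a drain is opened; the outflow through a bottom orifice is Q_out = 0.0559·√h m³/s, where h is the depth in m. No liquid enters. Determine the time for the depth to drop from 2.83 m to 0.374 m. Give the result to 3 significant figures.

301 s

With no inflow, A dh/dt = −0.0559 √h.
Separate and integrate: 2(√h − √h₀) = −(0.0559/A) t.
t = 2A(√h₀ − √h)/0.0559 = 2·7.86·(√2.83 − √0.374)/0.0559
  = 15.720 × (1.6823 − 0.61156) / 0.0559 = 301.10 s.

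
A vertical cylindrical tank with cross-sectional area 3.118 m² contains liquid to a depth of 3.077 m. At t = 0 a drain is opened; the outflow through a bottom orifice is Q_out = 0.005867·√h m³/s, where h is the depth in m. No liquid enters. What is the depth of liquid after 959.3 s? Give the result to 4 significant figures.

With no inflow, A dh/dt = −0.005867 √h.
Separate and integrate: 2(√h − √h₀) = −(0.005867/A) t.
√h = √3.077 − 0.005867·959.3/(2·3.118) = 1.75414 − 0.902536 = 0.851602.
h = 0.851602² = 0.725226 m.

0.7252 m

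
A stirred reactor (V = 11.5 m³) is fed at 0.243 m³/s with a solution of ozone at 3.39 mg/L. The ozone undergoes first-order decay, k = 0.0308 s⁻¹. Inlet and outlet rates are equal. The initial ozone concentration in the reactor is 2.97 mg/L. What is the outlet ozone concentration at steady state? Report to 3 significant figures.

1.38 mg/L

Accumulation = in − out − consumed: V dC/dt = Q C_in − Q C − k V C.
Steady state (dC/dt = 0): C_ss = Q C_in/(Q + kV) = C_in/(1 + kV/Q).
C_ss = 0.243·3.39/(0.243 + 0.0308·11.5) = 0.82377/0.59720 = 1.3794 mg/L.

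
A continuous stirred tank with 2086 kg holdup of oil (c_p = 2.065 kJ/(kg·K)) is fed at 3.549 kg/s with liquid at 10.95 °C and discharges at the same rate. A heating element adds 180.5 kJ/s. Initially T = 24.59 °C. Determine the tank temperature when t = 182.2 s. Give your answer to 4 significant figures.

27.52 °C

M c_p dT/dt = ṁ c_p (T_in − T) + Q̇.
τ = M/ṁ = 587.771 s; T_ss = T_in + Q̇/(ṁ c_p) = 10.95 + 180.5/(3.549·2.065) = 35.5792 °C.
This is linear first-order; T(t) = T_ss + (T₀ − T_ss) e^(−t/τ).
T(182.2) = 35.5792 + (-10.9892)·e^(−182.2/587.771) = 35.5792 + (-10.9892)·0.733458 = 27.5191 °C.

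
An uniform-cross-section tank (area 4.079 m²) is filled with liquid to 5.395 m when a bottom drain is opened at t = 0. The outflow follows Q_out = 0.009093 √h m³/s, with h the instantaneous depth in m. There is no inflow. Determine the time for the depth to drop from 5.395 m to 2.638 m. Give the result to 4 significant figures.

626.7 s

A dh/dt = −Q_out = −0.009093 √h.
This is separable: 2 d(√h)/dt = −0.009093/A, so √h = √h₀ − (0.009093/(2A)) t.
t = 2A(√h₀ − √h)/0.009093 = 2·4.079·(√5.395 − √2.638)/0.009093
  = 8.15800 × (2.32271 − 1.62419) / 0.009093 = 626.695 s.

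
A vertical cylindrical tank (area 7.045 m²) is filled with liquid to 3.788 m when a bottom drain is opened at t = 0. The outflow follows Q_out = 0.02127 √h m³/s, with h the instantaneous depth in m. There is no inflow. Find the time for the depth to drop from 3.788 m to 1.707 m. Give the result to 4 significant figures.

With no inflow, A dh/dt = −0.02127 √h.
Separate and integrate: 2(√h − √h₀) = −(0.02127/A) t.
t = 2A(√h₀ − √h)/0.02127 = 2·7.045·(√3.788 − √1.707)/0.02127
  = 14.0900 × (1.94628 − 1.30652) / 0.02127 = 423.797 s.

423.8 s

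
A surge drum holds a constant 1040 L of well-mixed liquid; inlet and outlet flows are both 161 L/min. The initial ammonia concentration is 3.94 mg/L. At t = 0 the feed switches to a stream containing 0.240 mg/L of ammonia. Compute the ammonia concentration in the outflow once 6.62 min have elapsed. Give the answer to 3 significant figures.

1.57 mg/L

Unsteady species balance (constant V, well mixed): V dC/dt = Q(C_in − C).
Rewrite as dC/dt + C/τ = C_in/τ, τ = V/Q = 6.4596 min.
This is linear first-order; C(t) = C_in + (C₀ − C_in) e^(−t/τ).
C(6.62) = 0.240 + (3.94 − 0.240)·e^(−6.62/6.4596) = 0.240 + (3.7000)·0.35886 = 1.5678 mg/L.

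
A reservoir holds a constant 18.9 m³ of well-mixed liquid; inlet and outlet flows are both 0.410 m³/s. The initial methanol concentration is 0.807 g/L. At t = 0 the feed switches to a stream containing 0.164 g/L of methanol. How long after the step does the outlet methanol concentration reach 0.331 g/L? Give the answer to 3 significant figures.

Transient balance on the dissolved component: V dC/dt = Q(C_in − C), so τ = V/Q = 46.098 s.
C(t) = C_in + (C₀ − C_in) e^(−t/τ). Set C = 0.331 and solve for t:
e^(−t/τ) = (C − C_in)/(C₀ − C_in) = (0.331 − 0.164)/(0.807 − 0.164) = 0.25972
t = −τ ln(…) = 46.098 × 1.3482 = 62.146 s.

62.1 s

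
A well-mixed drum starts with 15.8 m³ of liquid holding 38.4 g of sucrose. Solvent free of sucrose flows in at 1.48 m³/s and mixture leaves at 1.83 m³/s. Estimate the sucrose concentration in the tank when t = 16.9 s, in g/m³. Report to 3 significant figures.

0.335 g/m³

Total volume: dV/dt = Q_in − Q_out = -0.35000 m³/s, so V(t) = 15.8 − 0.35000 t and V(16.9) = 9.8850 m³.
Solute balance: dm/dt = 0 − Q_out C = −Q_out m/V(t).
Separate: dm/m = −Q_out dt/V(t) ⇒ ln(m/m₀) = −(Q_out/(Q_in−Q_out)) ln(V/V₀).
m = m₀ (V₀/V)^(Q_out/(Q_in−Q_out)) = 38.4 × (15.8/9.8850)^(-5.2286) = 3.3065 g.
C = m/V = 3.3065/9.8850 = 0.33450 g/m³.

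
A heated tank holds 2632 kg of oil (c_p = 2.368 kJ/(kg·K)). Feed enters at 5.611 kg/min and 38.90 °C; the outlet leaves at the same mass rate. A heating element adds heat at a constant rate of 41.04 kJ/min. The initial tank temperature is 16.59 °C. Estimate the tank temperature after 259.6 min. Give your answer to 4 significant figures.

Heat balance on the well-mixed liquid: M c_p dT/dt = ṁ c_p (T_in − T) + 41.04.
τ = M/ṁ = 469.079 min; T_ss = T_in + Q̇/(ṁ c_p) = 38.90 + 41.04/(5.611·2.368) = 41.9888 °C.
This is linear first-order; T(t) = T_ss + (T₀ − T_ss) e^(−t/τ).
T(259.6) = 41.9888 + (-25.3988)·e^(−259.6/469.079) = 41.9888 + (-25.3988)·0.574977 = 27.3851 °C.

27.39 °C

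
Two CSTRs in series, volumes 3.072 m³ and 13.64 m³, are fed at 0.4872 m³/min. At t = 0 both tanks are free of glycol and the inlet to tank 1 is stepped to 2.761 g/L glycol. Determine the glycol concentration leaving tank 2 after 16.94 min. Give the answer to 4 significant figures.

0.8698 g/L

Time constants: τᵢ = Vᵢ/Q for each well-mixed tank.
τ₁ = 3.072/0.4872 = 6.30542 min; τ₂ = 13.64/0.4872 = 27.9967 min.
Solving the cascade with C₁(0)=C₂(0)=0 gives C₂(t) = C_in[1 − (τ₁ e^(−t/τ₁) − τ₂ e^(−t/τ₂))/(τ₁ − τ₂)].
At t = 16.94: e^(−t/τ₁) = 0.0681136, e^(−t/τ₂) = 0.546036.
C₂ = 2.761·[1 − (6.30542·0.0681136 − 27.9967·0.546036)/(-21.6913)] = 2.761·0.315038 = 0.869819 g/L.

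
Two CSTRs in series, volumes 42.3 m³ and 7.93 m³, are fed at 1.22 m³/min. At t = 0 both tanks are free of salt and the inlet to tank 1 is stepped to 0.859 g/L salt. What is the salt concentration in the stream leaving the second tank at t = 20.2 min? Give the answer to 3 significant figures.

Time constants: τᵢ = Vᵢ/Q for each well-mixed tank.
τ₁ = 42.3/1.22 = 34.672 min; τ₂ = 7.93/1.22 = 6.5000 min.
Tank 1: C₁ = C_in(1 − e^(−t/τ₁)). Tank 2 (τ₁ ≠ τ₂): C₂ = C_in[1 − (τ₁ e^(−t/τ₁) − τ₂ e^(−t/τ₂))/(τ₁ − τ₂)].
At t = 20.2: e^(−t/τ₁) = 0.55844, e^(−t/τ₂) = 0.044704.
C₂ = 0.859·[1 − (34.672·0.55844 − 6.5000·0.044704)/(28.172)] = 0.859·0.32302 = 0.27748 g/L.

0.277 g/L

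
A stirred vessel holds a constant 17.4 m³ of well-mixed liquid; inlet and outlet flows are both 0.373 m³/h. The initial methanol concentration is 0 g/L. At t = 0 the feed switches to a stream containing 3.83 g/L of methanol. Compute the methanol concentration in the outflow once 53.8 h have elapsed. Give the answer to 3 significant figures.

Mass balance on the solute (V constant): V dC/dt = Q(C_in − C).
Rewrite as dC/dt + C/τ = C_in/τ, τ = V/Q = 46.649 h.
This is linear first-order; C(t) = C_in + (C₀ − C_in) e^(−t/τ).
C(53.8) = 3.83 + (0 − 3.83)·e^(−53.8/46.649) = 3.83 + (-3.8300)·0.31559 = 2.6213 g/L.

2.62 g/L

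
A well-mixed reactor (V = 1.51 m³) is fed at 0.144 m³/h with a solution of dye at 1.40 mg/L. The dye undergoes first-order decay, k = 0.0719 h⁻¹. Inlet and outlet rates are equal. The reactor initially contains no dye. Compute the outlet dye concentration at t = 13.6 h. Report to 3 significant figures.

0.716 mg/L

V dC/dt = Q(C_in − C) − k V C.
This is linear with rate a = Q/V + k = 0.16726 h⁻¹.
C_ss = Q C_in/(Q + kV) = 0.79820 mg/L; C(t) = C_ss + (C₀ − C_ss) e^(−a t).
C(13.6) = 0.79820 + (-0.79820)·e^(−0.16726·13.6) = 0.79820 + (-0.79820)·0.10282 = 0.71613 mg/L.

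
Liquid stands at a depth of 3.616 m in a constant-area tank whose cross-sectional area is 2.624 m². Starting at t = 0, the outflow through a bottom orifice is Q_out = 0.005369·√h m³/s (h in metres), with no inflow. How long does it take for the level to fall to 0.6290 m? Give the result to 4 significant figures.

1084 s

With no inflow, A dh/dt = −0.005369 √h.
∫ h^(−1/2) dh = −(0.005369/A) ∫ dt, giving 2√h = 2√h₀ − (0.005369/A) t.
t = 2A(√h₀ − √h)/0.005369 = 2·2.624·(√3.616 − √0.6290)/0.005369
  = 5.24800 × (1.90158 − 0.793095) / 0.005369 = 1083.50 s.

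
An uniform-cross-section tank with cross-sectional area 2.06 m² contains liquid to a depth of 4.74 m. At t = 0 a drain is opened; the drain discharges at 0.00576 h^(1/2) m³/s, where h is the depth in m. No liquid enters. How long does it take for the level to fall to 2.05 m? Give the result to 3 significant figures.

With no inflow, A dh/dt = −0.00576 √h.
∫ h^(−1/2) dh = −(0.00576/A) ∫ dt, giving 2√h = 2√h₀ − (0.00576/A) t.
t = 2A(√h₀ − √h)/0.00576 = 2·2.06·(√4.74 − √2.05)/0.00576
  = 4.1200 × (2.1772 − 1.4318) / 0.00576 = 533.15 s.

533 s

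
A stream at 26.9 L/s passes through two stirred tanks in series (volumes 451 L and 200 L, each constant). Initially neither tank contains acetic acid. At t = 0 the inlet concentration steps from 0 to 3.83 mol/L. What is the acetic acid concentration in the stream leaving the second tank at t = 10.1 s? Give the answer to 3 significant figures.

Species balance on tank i: dCᵢ/dt = (Cᵢ₋₁ − Cᵢ)/τᵢ with τᵢ = Vᵢ/Q.
τ₁ = 451/26.9 = 16.766 s; τ₂ = 200/26.9 = 7.4349 s.
Solving the cascade with C₁(0)=C₂(0)=0 gives C₂(t) = C_in[1 − (τ₁ e^(−t/τ₁) − τ₂ e^(−t/τ₂))/(τ₁ − τ₂)].
At t = 10.1: e^(−t/τ₁) = 0.54749, e^(−t/τ₂) = 0.25706.
C₂ = 3.83·[1 − (16.766·0.54749 − 7.4349·0.25706)/(9.3309)] = 3.83·0.22110 = 0.84680 mol/L.

0.847 mol/L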